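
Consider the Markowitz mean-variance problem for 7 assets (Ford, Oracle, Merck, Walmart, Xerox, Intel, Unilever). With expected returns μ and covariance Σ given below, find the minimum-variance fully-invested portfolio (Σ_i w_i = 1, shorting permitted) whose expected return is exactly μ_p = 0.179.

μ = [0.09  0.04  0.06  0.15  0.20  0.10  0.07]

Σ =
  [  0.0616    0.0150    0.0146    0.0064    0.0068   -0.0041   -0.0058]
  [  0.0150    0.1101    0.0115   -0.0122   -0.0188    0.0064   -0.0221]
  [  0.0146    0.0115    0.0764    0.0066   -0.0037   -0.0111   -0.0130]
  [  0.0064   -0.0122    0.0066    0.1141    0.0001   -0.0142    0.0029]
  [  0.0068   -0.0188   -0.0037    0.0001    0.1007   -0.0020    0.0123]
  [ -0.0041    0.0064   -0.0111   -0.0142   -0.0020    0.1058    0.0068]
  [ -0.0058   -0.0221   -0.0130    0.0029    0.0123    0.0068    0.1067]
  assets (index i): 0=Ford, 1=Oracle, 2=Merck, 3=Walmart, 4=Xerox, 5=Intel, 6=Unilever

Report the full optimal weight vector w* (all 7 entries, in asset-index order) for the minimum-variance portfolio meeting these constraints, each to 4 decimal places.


g=Σ⁻¹μ = [0.8668  0.7218  0.7627  1.4325  2.0403  1.2078  0.5945]
h=Σ⁻¹𝟙 = [10.2174  10.8950  12.7718  9.7199  10.5488  11.2909  11.5404]
a=μᵀg=0.937969  b=𝟙ᵀg=7.626348  c=𝟙ᵀh=76.984291  D=ac−b²=14.047672
λ₁=(c·0.179−b)/D = (76.984291·0.179−7.626348)/14.047672 = 0.438068
λ₂=(a−b·0.179)/D = (0.937969−7.626348·0.179)/14.047672 = -0.030407
w* = 0.438068·g + -0.030407·h:
  w_0 = 0.438068·0.8668 + -0.030407·10.2174 = 0.0690  (Ford)
  w_1 = 0.438068·0.7218 + -0.030407·10.8950 = -0.0151  (Oracle)
  w_2 = 0.438068·0.7627 + -0.030407·12.7718 = -0.0542  (Merck)
  w_3 = 0.438068·1.4325 + -0.030407·9.7199 = 0.3320  (Walmart)
  w_4 = 0.438068·2.0403 + -0.030407·10.5488 = 0.5730  (Xerox)
  w_5 = 0.438068·1.2078 + -0.030407·11.2909 = 0.1858  (Intel)
  w_6 = 0.438068·0.5945 + -0.030407·11.5404 = -0.0905  (Unilever)
Σw_i=1.0000  μᵀw=0.1790
σ²=wᵀΣw=λ₁·μ_p+λ₂ = 0.438068·0.179 + -0.030407 = 0.048007 ≈ 0.0480

0.0690  -0.0151  -0.0542  0.3320  0.5730  0.1858  -0.0905


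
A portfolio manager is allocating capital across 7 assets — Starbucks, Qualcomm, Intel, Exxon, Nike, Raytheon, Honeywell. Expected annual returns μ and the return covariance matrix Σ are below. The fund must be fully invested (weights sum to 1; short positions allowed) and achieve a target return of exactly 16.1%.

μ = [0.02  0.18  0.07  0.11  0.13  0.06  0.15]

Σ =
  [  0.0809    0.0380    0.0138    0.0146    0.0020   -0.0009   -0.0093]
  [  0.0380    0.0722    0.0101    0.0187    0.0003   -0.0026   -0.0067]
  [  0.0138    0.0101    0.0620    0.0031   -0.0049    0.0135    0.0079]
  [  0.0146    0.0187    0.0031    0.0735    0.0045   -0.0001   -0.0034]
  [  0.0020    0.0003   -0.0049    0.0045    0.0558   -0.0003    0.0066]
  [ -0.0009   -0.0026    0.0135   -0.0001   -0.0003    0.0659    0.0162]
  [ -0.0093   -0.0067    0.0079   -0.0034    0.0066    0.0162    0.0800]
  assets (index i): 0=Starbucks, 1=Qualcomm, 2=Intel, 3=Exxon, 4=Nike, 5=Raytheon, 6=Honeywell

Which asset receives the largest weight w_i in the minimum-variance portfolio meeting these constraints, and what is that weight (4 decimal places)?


Qualcomm (0.3964)

x=Σ⁻¹μ = [-1.3123  3.0073  0.7437  0.9064  2.1580  0.4599  1.6682]
y=Σ⁻¹𝟙 = [5.8642  8.0539  10.7316  9.3686  16.7836  11.1146  9.5593]
a=μᵀx=1.225214  b=𝟙ᵀx=7.631378  c=𝟙ᵀy=71.475793  D=ac−b²=29.335189
λ₁=(c·0.161−b)/D = (71.475793·0.161−7.631378)/29.335189 = 0.132136
λ₂=(a−b·0.161)/D = (1.225214−7.631378·0.161)/29.335189 = -0.000117
w* = 0.132136·x + -0.000117·y:
  w_0 = 0.132136·-1.3123 + -0.000117·5.8642 = -0.1741  (Starbucks)
  w_1 = 0.132136·3.0073 + -0.000117·8.0539 = 0.3964  (Qualcomm)
  w_2 = 0.132136·0.7437 + -0.000117·10.7316 = 0.0970  (Intel)
  w_3 = 0.132136·0.9064 + -0.000117·9.3686 = 0.1187  (Exxon)
  w_4 = 0.132136·2.1580 + -0.000117·16.7836 = 0.2832  (Nike)
  w_5 = 0.132136·0.4599 + -0.000117·11.1146 = 0.0595  (Raytheon)
  w_6 = 0.132136·1.6682 + -0.000117·9.5593 = 0.2193  (Honeywell)
Σw_i=1.0000  μᵀw=0.1610
σ²=wᵀΣw=λ₁·μ_p+λ₂ = 0.132136·0.161 + -0.000117 = 0.021157 ≈ 0.0212


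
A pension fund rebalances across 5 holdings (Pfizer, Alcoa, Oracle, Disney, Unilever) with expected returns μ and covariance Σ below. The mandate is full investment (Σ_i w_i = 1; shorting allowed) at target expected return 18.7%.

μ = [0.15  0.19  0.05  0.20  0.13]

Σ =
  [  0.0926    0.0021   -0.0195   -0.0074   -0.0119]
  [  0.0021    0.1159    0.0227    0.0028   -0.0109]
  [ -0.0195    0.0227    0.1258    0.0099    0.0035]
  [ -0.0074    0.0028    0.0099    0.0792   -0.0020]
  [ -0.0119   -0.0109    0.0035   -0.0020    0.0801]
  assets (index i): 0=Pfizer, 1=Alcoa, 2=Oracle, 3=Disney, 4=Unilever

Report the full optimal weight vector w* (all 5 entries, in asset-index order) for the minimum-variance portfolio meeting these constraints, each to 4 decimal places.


p=Σ⁻¹μ = [2.1131  1.7182  0.1403  2.7008  2.2320]
q=Σ⁻¹𝟙 = [15.2655  8.0789  7.3739  13.2457  15.8602]
a=μᵀp=1.480767  b=𝟙ᵀp=8.904473  c=𝟙ᵀq=59.824199  D=ac−b²=9.296042
λ₁=(c·0.187−b)/D = (59.824199·0.187−8.904473)/9.296042 = 0.245551
λ₂=(a−b·0.187)/D = (1.480767−8.904473·0.187)/9.296042 = -0.019833
w* = 0.245551·p + -0.019833·q:
  w_0 = 0.245551·2.1131 + -0.019833·15.2655 = 0.2161  (Pfizer)
  w_1 = 0.245551·1.7182 + -0.019833·8.0789 = 0.2617  (Alcoa)
  w_2 = 0.245551·0.1403 + -0.019833·7.3739 = -0.1118  (Oracle)
  w_3 = 0.245551·2.7008 + -0.019833·13.2457 = 0.4005  (Disney)
  w_4 = 0.245551·2.2320 + -0.019833·15.8602 = 0.2335  (Unilever)
Σw_i=1.0000  μᵀw=0.1870
σ²=wᵀΣw=λ₁·μ_p+λ₂ = 0.245551·0.187 + -0.019833 = 0.026085 ≈ 0.0261

0.2161  0.2617  -0.1118  0.4005  0.2335


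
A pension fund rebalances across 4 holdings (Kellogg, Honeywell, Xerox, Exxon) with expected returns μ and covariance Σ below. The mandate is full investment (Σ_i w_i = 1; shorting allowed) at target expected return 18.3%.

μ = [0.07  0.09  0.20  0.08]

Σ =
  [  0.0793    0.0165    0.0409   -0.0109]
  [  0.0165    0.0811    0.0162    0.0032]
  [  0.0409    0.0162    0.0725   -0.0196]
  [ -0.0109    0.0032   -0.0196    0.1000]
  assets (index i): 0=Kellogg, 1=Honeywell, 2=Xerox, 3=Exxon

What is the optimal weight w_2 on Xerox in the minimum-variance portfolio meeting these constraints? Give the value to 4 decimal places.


p=Σ⁻¹μ = [-0.8349  0.5296  3.4829  1.3747]
q=Σ⁻¹𝟙 = [6.6501  8.1434  11.6692  12.7514]
a=μᵀp=0.795782  b=𝟙ᵀp=4.552362  c=𝟙ᵀq=39.214116  D=ac−b²=10.481893
λ₁=(c·0.183−b)/D = (39.214116·0.183−4.552362)/10.481893 = 0.250319
λ₂=(a−b·0.183)/D = (0.795782−4.552362·0.183)/10.481893 = -0.003559
w* = 0.250319·p + -0.003559·q:
  w_0 = 0.250319·-0.8349 + -0.003559·6.6501 = -0.2326  (Kellogg)
  w_1 = 0.250319·0.5296 + -0.003559·8.1434 = 0.1036  (Honeywell)
  w_2 = 0.250319·3.4829 + -0.003559·11.6692 = 0.8303  (Xerox)
  w_3 = 0.250319·1.3747 + -0.003559·12.7514 = 0.2987  (Exxon)
Σw_i=1.0000  μᵀw=0.1830
σ²=wᵀΣw=λ₁·μ_p+λ₂ = 0.250319·0.183 + -0.003559 = 0.042250 ≈ 0.0422

0.8303


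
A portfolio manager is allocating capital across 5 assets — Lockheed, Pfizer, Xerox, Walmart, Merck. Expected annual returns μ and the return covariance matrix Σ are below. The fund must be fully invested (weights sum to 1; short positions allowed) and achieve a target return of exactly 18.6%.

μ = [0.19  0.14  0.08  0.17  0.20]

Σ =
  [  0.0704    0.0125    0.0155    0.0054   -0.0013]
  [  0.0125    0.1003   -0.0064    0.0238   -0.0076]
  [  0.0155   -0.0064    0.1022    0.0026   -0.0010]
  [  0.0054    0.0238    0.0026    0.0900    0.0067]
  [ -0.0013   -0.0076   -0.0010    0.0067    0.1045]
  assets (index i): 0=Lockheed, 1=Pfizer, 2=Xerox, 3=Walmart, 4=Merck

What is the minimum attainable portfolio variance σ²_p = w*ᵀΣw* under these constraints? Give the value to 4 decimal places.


0.0290

u=Σ⁻¹μ = [2.3578  0.9614  0.4703  1.3358  1.9320]
v=Σ⁻¹𝟙 = [10.4661  8.2301  8.6236  7.3198  9.9113]
a=μᵀu=1.233687  b=𝟙ᵀu=7.057297  c=𝟙ᵀv=44.550922  D=ac−b²=5.156435
λ₁=(c·0.186−b)/D = (44.550922·0.186−7.057297)/5.156435 = 0.238377
λ₂=(a−b·0.186)/D = (1.233687−7.057297·0.186)/5.156435 = -0.015315
w* = 0.238377·u + -0.015315·v:
  w_0 = 0.238377·2.3578 + -0.015315·10.4661 = 0.4018  (Lockheed)
  w_1 = 0.238377·0.9614 + -0.015315·8.2301 = 0.1031  (Pfizer)
  w_2 = 0.238377·0.4703 + -0.015315·8.6236 = -0.0200  (Xerox)
  w_3 = 0.238377·1.3358 + -0.015315·7.3198 = 0.2063  (Walmart)
  w_4 = 0.238377·1.9320 + -0.015315·9.9113 = 0.3087  (Merck)
Σw_i=1.0000  μᵀw=0.1860
σ²=wᵀΣw=λ₁·μ_p+λ₂ = 0.238377·0.186 + -0.015315 = 0.029023 ≈ 0.0290


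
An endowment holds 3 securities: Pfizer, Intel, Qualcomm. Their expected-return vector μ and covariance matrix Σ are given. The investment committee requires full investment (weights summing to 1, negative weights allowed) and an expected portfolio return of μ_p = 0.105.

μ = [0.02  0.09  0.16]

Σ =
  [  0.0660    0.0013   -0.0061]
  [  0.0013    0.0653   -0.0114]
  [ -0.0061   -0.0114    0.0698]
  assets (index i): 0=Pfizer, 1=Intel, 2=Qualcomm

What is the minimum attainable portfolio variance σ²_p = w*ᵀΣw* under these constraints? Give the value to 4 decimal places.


u=Σ⁻¹μ = [0.5106  1.8282  2.6355]
v=Σ⁻¹𝟙 = [16.5251  18.2588  18.7529]
a=μᵀu=0.596425  b=𝟙ᵀu=4.974262  c=𝟙ᵀv=53.536828  D=ac−b²=7.187395
λ₁=(c·0.105−b)/D = (53.536828·0.105−4.974262)/7.187395 = 0.090033
λ₂=(a−b·0.105)/D = (0.596425−4.974262·0.105)/7.187395 = 0.010313
w* = 0.090033·u + 0.010313·v:
  w_0 = 0.090033·0.5106 + 0.010313·16.5251 = 0.2164  (Pfizer)
  w_1 = 0.090033·1.8282 + 0.010313·18.2588 = 0.3529  (Intel)
  w_2 = 0.090033·2.6355 + 0.010313·18.7529 = 0.4307  (Qualcomm)
Σw_i=1.0000  μᵀw=0.1050
σ²=wᵀΣw=λ₁·μ_p+λ₂ = 0.090033·0.105 + 0.010313 = 0.019767 ≈ 0.0198

0.0198


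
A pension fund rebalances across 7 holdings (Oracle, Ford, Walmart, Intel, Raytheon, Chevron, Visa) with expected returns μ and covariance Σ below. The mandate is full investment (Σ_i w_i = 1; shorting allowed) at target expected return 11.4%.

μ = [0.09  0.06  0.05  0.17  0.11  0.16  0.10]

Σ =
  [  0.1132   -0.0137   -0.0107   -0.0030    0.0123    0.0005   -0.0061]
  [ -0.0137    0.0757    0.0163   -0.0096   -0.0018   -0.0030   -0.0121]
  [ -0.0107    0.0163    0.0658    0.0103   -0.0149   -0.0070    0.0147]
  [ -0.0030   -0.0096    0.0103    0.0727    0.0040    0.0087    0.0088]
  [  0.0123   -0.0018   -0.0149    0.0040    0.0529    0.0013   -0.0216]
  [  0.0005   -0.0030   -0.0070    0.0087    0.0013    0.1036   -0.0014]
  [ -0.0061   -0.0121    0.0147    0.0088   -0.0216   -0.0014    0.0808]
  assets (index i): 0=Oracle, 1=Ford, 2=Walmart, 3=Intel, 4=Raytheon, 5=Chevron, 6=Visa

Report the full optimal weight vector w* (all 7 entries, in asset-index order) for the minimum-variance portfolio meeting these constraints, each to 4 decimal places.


x=Σ⁻¹μ = [0.8882  1.5163  0.5521  1.9365  2.7013  1.4514  1.9677]
y=Σ⁻¹𝟙 = [10.4979  17.5078  14.1335  9.3130  28.2206  10.1969  19.9258]
a=μᵀx=1.253867  b=𝟙ᵀx=11.013494  c=𝟙ᵀy=109.795339  D=ac−b²=16.371694
λ₁=(c·0.114−b)/D = (109.795339·0.114−11.013494)/16.371694 = 0.091815
λ₂=(a−b·0.114)/D = (1.253867−11.013494·0.114)/16.371694 = -0.000102
w* = 0.091815·x + -0.000102·y:
  w_0 = 0.091815·0.8882 + -0.000102·10.4979 = 0.0805  (Oracle)
  w_1 = 0.091815·1.5163 + -0.000102·17.5078 = 0.1374  (Ford)
  w_2 = 0.091815·0.5521 + -0.000102·14.1335 = 0.0492  (Walmart)
  w_3 = 0.091815·1.9365 + -0.000102·9.3130 = 0.1769  (Intel)
  w_4 = 0.091815·2.7013 + -0.000102·28.2206 = 0.2451  (Raytheon)
  w_5 = 0.091815·1.4514 + -0.000102·10.1969 = 0.1322  (Chevron)
  w_6 = 0.091815·1.9677 + -0.000102·19.9258 = 0.1786  (Visa)
Σw_i=1.0000  μᵀw=0.1140
σ²=wᵀΣw=λ₁·μ_p+λ₂ = 0.091815·0.114 + -0.000102 = 0.010365 ≈ 0.0104

0.0805  0.1374  0.0492  0.1769  0.2451  0.1322  0.1786


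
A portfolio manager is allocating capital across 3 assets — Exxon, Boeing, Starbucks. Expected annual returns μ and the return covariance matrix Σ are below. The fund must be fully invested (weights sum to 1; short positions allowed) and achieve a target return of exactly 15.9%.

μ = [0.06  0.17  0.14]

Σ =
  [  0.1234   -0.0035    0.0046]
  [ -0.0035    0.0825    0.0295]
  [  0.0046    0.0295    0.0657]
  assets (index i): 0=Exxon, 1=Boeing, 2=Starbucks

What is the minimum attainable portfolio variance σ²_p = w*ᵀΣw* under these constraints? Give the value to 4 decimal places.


x=Σ⁻¹μ = [0.4796  1.5856  1.3854]
y=Σ⁻¹𝟙 = [7.9447  8.5945  10.8054]
a=μᵀx=0.492274  b=𝟙ᵀx=3.450507  c=𝟙ᵀy=27.344627  D=ac−b²=1.555049
λ₁=(c·0.159−b)/D = (27.344627·0.159−3.450507)/1.555049 = 0.577016
λ₂=(a−b·0.159)/D = (0.492274−3.450507·0.159)/1.555049 = -0.036241
w* = 0.577016·x + -0.036241·y:
  w_0 = 0.577016·0.4796 + -0.036241·7.9447 = -0.0112  (Exxon)
  w_1 = 0.577016·1.5856 + -0.036241·8.5945 = 0.6034  (Boeing)
  w_2 = 0.577016·1.3854 + -0.036241·10.8054 = 0.4078  (Starbucks)
Σw_i=1.0000  μᵀw=0.1590
σ²=wᵀΣw=λ₁·μ_p+λ₂ = 0.577016·0.159 + -0.036241 = 0.055505 ≈ 0.0555

0.0555


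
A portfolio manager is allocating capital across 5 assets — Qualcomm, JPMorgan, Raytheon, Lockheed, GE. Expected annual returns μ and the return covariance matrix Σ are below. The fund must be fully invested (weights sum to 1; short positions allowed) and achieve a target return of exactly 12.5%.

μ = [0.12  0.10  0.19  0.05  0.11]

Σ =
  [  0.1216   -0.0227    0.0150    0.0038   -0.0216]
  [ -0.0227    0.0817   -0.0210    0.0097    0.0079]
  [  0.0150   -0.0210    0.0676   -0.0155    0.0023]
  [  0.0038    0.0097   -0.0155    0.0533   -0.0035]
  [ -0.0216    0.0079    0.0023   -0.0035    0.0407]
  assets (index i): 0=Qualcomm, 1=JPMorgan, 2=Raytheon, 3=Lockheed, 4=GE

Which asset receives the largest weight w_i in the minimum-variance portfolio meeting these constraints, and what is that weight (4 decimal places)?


p=Σ⁻¹μ = [1.4273  2.0039  3.3936  1.6569  3.0220]
q=Σ⁻¹𝟙 = [13.0306  15.7169  21.0674  23.0180  29.2237]
a=μᵀp=1.431708  b=𝟙ᵀp=11.503691  c=𝟙ᵀq=102.056695  D=ac−b²=13.780468
λ₁=(c·0.125−b)/D = (102.056695·0.125−11.503691)/13.780468 = 0.090955
λ₂=(a−b·0.125)/D = (1.431708−11.503691·0.125)/13.780468 = -0.000454
w* = 0.090955·p + -0.000454·q:
  w_0 = 0.090955·1.4273 + -0.000454·13.0306 = 0.1239  (Qualcomm)
  w_1 = 0.090955·2.0039 + -0.000454·15.7169 = 0.1751  (JPMorgan)
  w_2 = 0.090955·3.3936 + -0.000454·21.0674 = 0.2991  (Raytheon)
  w_3 = 0.090955·1.6569 + -0.000454·23.0180 = 0.1403  (Lockheed)
  w_4 = 0.090955·3.0220 + -0.000454·29.2237 = 0.2616  (GE)
Σw_i=1.0000  μᵀw=0.1250
σ²=wᵀΣw=λ₁·μ_p+λ₂ = 0.090955·0.125 + -0.000454 = 0.010916 ≈ 0.0109

Raytheon (0.2991)


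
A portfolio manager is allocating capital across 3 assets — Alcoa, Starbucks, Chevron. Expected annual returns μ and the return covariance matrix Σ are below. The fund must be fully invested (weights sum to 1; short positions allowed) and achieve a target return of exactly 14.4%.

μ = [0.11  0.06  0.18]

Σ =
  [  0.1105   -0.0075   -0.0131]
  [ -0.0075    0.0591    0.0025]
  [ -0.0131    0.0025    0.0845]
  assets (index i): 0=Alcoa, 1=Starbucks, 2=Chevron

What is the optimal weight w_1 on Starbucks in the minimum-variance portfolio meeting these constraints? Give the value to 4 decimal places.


0.1324

x=Σ⁻¹μ = [1.3427  1.0881  2.3061]
y=Σ⁻¹𝟙 = [11.8199  17.8647  13.1382]
a=μᵀx=0.628091  b=𝟙ᵀx=4.736945  c=𝟙ᵀy=42.822775  D=ac−b²=4.457939
λ₁=(c·0.144−b)/D = (42.822775·0.144−4.736945)/4.457939 = 0.320672
λ₂=(a−b·0.144)/D = (0.628091−4.736945·0.144)/4.457939 = -0.012120
w* = 0.320672·x + -0.012120·y:
  w_0 = 0.320672·1.3427 + -0.012120·11.8199 = 0.2873  (Alcoa)
  w_1 = 0.320672·1.0881 + -0.012120·17.8647 = 0.1324  (Starbucks)
  w_2 = 0.320672·2.3061 + -0.012120·13.1382 = 0.5803  (Chevron)
Σw_i=1.0000  μᵀw=0.1440
σ²=wᵀΣw=λ₁·μ_p+λ₂ = 0.320672·0.144 + -0.012120 = 0.034057 ≈ 0.0341


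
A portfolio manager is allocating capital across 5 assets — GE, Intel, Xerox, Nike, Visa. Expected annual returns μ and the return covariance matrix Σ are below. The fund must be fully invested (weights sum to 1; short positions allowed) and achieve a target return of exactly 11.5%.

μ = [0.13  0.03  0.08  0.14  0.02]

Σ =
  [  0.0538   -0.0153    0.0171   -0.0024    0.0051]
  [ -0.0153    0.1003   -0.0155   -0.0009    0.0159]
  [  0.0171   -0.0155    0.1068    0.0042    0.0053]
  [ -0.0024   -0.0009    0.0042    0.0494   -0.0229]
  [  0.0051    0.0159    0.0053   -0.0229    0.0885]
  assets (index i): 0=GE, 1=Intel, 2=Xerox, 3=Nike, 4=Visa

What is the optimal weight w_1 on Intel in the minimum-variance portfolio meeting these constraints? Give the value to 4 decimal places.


0.0752

g=Σ⁻¹μ = [2.5873  0.6352  0.2562  3.3238  0.8075]
h=Σ⁻¹𝟙 = [19.8536  11.8308  6.0711  27.7946  14.8582]
a=μᵀg=0.857384  b=𝟙ᵀg=7.609991  c=𝟙ᵀh=80.408390  D=ac−b²=11.028916
λ₁=(c·0.115−b)/D = (80.408390·0.115−7.609991)/11.028916 = 0.148426
λ₂=(a−b·0.115)/D = (0.857384−7.609991·0.115)/11.028916 = -0.001611
w* = 0.148426·g + -0.001611·h:
  w_0 = 0.148426·2.5873 + -0.001611·19.8536 = 0.3520  (GE)
  w_1 = 0.148426·0.6352 + -0.001611·11.8308 = 0.0752  (Intel)
  w_2 = 0.148426·0.2562 + -0.001611·6.0711 = 0.0282  (Xerox)
  w_3 = 0.148426·3.3238 + -0.001611·27.7946 = 0.4486  (Nike)
  w_4 = 0.148426·0.8075 + -0.001611·14.8582 = 0.0959  (Visa)
Σw_i=1.0000  μᵀw=0.1150
σ²=wᵀΣw=λ₁·μ_p+λ₂ = 0.148426·0.115 + -0.001611 = 0.015458 ≈ 0.0155


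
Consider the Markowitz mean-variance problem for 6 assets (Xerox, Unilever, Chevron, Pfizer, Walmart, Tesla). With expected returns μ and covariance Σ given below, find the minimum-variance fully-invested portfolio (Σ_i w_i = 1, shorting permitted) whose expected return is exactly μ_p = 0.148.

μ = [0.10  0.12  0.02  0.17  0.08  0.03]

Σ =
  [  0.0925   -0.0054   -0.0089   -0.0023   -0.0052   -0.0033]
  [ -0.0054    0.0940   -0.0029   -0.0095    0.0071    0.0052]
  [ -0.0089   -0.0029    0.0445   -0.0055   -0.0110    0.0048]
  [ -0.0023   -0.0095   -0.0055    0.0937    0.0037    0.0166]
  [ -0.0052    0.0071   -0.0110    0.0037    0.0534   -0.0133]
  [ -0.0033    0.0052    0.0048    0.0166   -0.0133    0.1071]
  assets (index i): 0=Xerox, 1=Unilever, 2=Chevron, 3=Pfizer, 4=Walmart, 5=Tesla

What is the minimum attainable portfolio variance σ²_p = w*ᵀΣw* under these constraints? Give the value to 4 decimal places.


p=Σ⁻¹μ = [1.4541  1.4816  1.4791  2.0090  1.6275  0.0774]
q=Σ⁻¹𝟙 = [16.8729  11.2165  33.7453  11.4534  27.3835  9.4253]
a=μᵀp=0.826841  b=𝟙ᵀp=8.128693  c=𝟙ᵀq=110.096946  D=ac−b²=24.957009
λ₁=(c·0.148−b)/D = (110.096946·0.148−8.128693)/24.957009 = 0.327189
λ₂=(a−b·0.148)/D = (0.826841−8.128693·0.148)/24.957009 = -0.015074
w* = 0.327189·p + -0.015074·q:
  w_0 = 0.327189·1.4541 + -0.015074·16.8729 = 0.2214  (Xerox)
  w_1 = 0.327189·1.4816 + -0.015074·11.2165 = 0.3157  (Unilever)
  w_2 = 0.327189·1.4791 + -0.015074·33.7453 = -0.0247  (Chevron)
  w_3 = 0.327189·2.0090 + -0.015074·11.4534 = 0.4847  (Pfizer)
  w_4 = 0.327189·1.6275 + -0.015074·27.3835 = 0.1197  (Walmart)
  w_5 = 0.327189·0.0774 + -0.015074·9.4253 = -0.1168  (Tesla)
Σw_i=1.0000  μᵀw=0.1480
σ²=wᵀΣw=λ₁·μ_p+λ₂ = 0.327189·0.148 + -0.015074 = 0.033350 ≈ 0.0333

0.0333


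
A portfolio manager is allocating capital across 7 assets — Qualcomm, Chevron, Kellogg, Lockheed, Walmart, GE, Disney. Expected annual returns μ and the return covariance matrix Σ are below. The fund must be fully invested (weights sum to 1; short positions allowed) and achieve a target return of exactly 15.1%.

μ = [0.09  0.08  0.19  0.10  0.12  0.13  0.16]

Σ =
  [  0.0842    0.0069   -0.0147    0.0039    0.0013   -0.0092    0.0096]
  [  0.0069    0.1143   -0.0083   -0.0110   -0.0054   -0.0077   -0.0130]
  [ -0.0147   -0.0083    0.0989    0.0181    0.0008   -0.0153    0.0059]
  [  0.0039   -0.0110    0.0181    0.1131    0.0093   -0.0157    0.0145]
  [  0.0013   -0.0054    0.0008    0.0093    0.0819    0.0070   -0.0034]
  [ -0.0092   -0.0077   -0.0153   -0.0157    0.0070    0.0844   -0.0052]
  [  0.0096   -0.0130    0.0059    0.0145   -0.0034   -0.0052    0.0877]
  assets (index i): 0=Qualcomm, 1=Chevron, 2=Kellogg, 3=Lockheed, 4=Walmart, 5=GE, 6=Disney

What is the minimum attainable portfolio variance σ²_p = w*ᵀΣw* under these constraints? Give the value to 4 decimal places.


u=Σ⁻¹μ = [1.3842  1.2677  2.3744  0.5668  1.3135  2.3445  1.7973]
v=Σ⁻¹𝟙 = [13.4577  12.6712  13.8463  7.6117  10.7388  18.1913  11.1126]
a=μᵀu=1.483780  b=𝟙ᵀu=11.048403  c=𝟙ᵀv=87.629654  D=ac−b²=7.955954
λ₁=(c·0.151−b)/D = (87.629654·0.151−11.048403)/7.955954 = 0.274471
λ₂=(a−b·0.151)/D = (1.483780−11.048403·0.151)/7.955954 = -0.023194
w* = 0.274471·u + -0.023194·v:
  w_0 = 0.274471·1.3842 + -0.023194·13.4577 = 0.0678  (Qualcomm)
  w_1 = 0.274471·1.2677 + -0.023194·12.6712 = 0.0541  (Chevron)
  w_2 = 0.274471·2.3744 + -0.023194·13.8463 = 0.3306  (Kellogg)
  w_3 = 0.274471·0.5668 + -0.023194·7.6117 = -0.0210  (Lockheed)
  w_4 = 0.274471·1.3135 + -0.023194·10.7388 = 0.1114  (Walmart)
  w_5 = 0.274471·2.3445 + -0.023194·18.1913 = 0.2216  (GE)
  w_6 = 0.274471·1.7973 + -0.023194·11.1126 = 0.2356  (Disney)
Σw_i=1.0000  μᵀw=0.1510
σ²=wᵀΣw=λ₁·μ_p+λ₂ = 0.274471·0.151 + -0.023194 = 0.018251 ≈ 0.0183

0.0183


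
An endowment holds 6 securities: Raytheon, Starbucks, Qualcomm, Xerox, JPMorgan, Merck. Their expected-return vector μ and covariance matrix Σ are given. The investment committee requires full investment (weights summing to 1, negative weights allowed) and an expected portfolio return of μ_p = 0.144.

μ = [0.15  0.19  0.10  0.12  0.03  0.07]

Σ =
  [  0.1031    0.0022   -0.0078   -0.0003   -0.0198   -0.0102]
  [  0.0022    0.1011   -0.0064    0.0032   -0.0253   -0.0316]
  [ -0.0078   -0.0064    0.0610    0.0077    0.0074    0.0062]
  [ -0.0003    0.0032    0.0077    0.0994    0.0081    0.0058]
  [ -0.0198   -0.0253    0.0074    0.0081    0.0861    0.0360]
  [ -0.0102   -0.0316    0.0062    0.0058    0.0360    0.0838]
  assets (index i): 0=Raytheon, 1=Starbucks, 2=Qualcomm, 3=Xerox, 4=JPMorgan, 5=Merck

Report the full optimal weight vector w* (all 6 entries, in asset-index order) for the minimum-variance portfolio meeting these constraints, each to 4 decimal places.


0.2232  0.3604  0.1834  0.1079  -0.0500  0.1752

x=Σ⁻¹μ = [1.8150  2.5740  1.7987  0.8476  0.6345  1.5626]
y=Σ⁻¹𝟙 = [14.3025  17.7075  16.3917  6.4664  12.5241  13.3108]
a=μᵀx=1.171314  b=𝟙ᵀx=9.232409  c=𝟙ᵀy=80.702913  D=ac−b²=9.291040
λ₁=(c·0.144−b)/D = (80.702913·0.144−9.232409)/9.291040 = 0.257109
λ₂=(a−b·0.144)/D = (1.171314−9.232409·0.144)/9.291040 = -0.017022
w* = 0.257109·x + -0.017022·y:
  w_0 = 0.257109·1.8150 + -0.017022·14.3025 = 0.2232  (Raytheon)
  w_1 = 0.257109·2.5740 + -0.017022·17.7075 = 0.3604  (Starbucks)
  w_2 = 0.257109·1.7987 + -0.017022·16.3917 = 0.1834  (Qualcomm)
  w_3 = 0.257109·0.8476 + -0.017022·6.4664 = 0.1079  (Xerox)
  w_4 = 0.257109·0.6345 + -0.017022·12.5241 = -0.0500  (JPMorgan)
  w_5 = 0.257109·1.5626 + -0.017022·13.3108 = 0.1752  (Merck)
Σw_i=1.0000  μᵀw=0.1440
σ²=wᵀΣw=λ₁·μ_p+λ₂ = 0.257109·0.144 + -0.017022 = 0.020002 ≈ 0.0200


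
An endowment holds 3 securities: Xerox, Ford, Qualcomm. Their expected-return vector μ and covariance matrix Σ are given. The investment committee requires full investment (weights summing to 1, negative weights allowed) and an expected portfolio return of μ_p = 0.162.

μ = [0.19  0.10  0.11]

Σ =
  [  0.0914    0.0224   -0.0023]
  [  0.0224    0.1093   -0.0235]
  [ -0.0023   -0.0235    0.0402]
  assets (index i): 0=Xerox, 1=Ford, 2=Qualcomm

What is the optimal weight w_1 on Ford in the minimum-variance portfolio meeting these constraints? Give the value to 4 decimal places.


0.0022

x=Σ⁻¹μ = [1.8480  1.3122  3.6091]
y=Σ⁻¹𝟙 = [8.1737  14.7807  33.9837]
a=μᵀx=0.879340  b=𝟙ᵀx=6.769276  c=𝟙ᵀy=56.938065  D=ac−b²=4.244827
λ₁=(c·0.162−b)/D = (56.938065·0.162−6.769276)/4.244827 = 0.578278
λ₂=(a−b·0.162)/D = (0.879340−6.769276·0.162)/4.244827 = -0.051188
w* = 0.578278·x + -0.051188·y:
  w_0 = 0.578278·1.8480 + -0.051188·8.1737 = 0.6503  (Xerox)
  w_1 = 0.578278·1.3122 + -0.051188·14.7807 = 0.0022  (Ford)
  w_2 = 0.578278·3.6091 + -0.051188·33.9837 = 0.3475  (Qualcomm)
Σw_i=1.0000  μᵀw=0.1620
σ²=wᵀΣw=λ₁·μ_p+λ₂ = 0.578278·0.162 + -0.051188 = 0.042493 ≈ 0.0425


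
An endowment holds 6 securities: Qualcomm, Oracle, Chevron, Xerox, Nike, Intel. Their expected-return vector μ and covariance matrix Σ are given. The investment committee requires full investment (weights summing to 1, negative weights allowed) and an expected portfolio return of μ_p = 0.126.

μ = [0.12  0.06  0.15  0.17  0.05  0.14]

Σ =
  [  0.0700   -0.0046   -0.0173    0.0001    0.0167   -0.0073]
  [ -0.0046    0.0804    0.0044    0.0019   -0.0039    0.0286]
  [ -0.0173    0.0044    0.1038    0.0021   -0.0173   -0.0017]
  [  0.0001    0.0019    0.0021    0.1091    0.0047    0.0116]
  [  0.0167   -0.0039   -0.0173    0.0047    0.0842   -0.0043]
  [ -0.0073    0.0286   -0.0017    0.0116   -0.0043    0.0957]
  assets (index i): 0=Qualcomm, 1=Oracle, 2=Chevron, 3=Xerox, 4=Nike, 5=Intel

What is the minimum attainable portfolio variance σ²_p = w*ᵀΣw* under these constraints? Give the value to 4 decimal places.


0.0158

g=Σ⁻¹μ = [2.2159  0.2473  1.8931  1.3369  0.5544  1.4545]
h=Σ⁻¹𝟙 = [16.4163  9.9532  13.9389  7.2754  11.9801  8.6311]
a=μᵀg=1.023338  b=𝟙ᵀg=7.702157  c=𝟙ᵀh=68.194972  D=ac−b²=10.463261
λ₁=(c·0.126−b)/D = (68.194972·0.126−7.702157)/10.463261 = 0.085099
λ₂=(a−b·0.126)/D = (1.023338−7.702157·0.126)/10.463261 = 0.005053
w* = 0.085099·g + 0.005053·h:
  w_0 = 0.085099·2.2159 + 0.005053·16.4163 = 0.2715  (Qualcomm)
  w_1 = 0.085099·0.2473 + 0.005053·9.9532 = 0.0713  (Oracle)
  w_2 = 0.085099·1.8931 + 0.005053·13.9389 = 0.2315  (Chevron)
  w_3 = 0.085099·1.3369 + 0.005053·7.2754 = 0.1505  (Xerox)
  w_4 = 0.085099·0.5544 + 0.005053·11.9801 = 0.1077  (Nike)
  w_5 = 0.085099·1.4545 + 0.005053·8.6311 = 0.1674  (Intel)
Σw_i=1.0000  μᵀw=0.1260
σ²=wᵀΣw=λ₁·μ_p+λ₂ = 0.085099·0.126 + 0.005053 = 0.015775 ≈ 0.0158


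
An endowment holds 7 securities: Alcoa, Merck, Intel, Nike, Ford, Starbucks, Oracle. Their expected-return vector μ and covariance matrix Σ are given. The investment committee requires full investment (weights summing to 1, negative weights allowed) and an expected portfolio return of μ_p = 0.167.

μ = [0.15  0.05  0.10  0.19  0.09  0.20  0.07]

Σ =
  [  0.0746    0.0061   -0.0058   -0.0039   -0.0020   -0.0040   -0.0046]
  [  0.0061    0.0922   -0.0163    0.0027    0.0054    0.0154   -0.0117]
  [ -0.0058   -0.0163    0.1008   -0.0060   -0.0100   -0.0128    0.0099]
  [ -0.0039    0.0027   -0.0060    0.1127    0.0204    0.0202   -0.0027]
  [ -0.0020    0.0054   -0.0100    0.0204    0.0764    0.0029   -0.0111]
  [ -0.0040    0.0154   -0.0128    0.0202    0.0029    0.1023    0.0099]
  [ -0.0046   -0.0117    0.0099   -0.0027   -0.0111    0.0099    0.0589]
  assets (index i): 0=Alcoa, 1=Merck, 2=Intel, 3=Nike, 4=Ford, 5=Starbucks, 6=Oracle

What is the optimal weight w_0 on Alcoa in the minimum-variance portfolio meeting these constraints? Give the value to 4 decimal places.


g=Σ⁻¹μ = [2.3628  0.3992  1.4944  1.3412  1.1542  1.7622  1.1839]
h=Σ⁻¹𝟙 = [15.7907  12.6337  13.5906  6.3743  15.4237  6.5075  20.5415]
a=μᵀg=1.317851  b=𝟙ᵀg=9.697999  c=𝟙ᵀh=90.861944  D=ac−b²=25.691311
λ₁=(c·0.167−b)/D = (90.861944·0.167−9.697999)/25.691311 = 0.213144
λ₂=(a−b·0.167)/D = (1.317851−9.697999·0.167)/25.691311 = -0.011744
w* = 0.213144·g + -0.011744·h:
  w_0 = 0.213144·2.3628 + -0.011744·15.7907 = 0.3182  (Alcoa)
  w_1 = 0.213144·0.3992 + -0.011744·12.6337 = -0.0633  (Merck)
  w_2 = 0.213144·1.4944 + -0.011744·13.5906 = 0.1589  (Intel)
  w_3 = 0.213144·1.3412 + -0.011744·6.3743 = 0.2110  (Nike)
  w_4 = 0.213144·1.1542 + -0.011744·15.4237 = 0.0649  (Ford)
  w_5 = 0.213144·1.7622 + -0.011744·6.5075 = 0.2992  (Starbucks)
  w_6 = 0.213144·1.1839 + -0.011744·20.5415 = 0.0111  (Oracle)
Σw_i=1.0000  μᵀw=0.1670
σ²=wᵀΣw=λ₁·μ_p+λ₂ = 0.213144·0.167 + -0.011744 = 0.023851 ≈ 0.0239

0.3182


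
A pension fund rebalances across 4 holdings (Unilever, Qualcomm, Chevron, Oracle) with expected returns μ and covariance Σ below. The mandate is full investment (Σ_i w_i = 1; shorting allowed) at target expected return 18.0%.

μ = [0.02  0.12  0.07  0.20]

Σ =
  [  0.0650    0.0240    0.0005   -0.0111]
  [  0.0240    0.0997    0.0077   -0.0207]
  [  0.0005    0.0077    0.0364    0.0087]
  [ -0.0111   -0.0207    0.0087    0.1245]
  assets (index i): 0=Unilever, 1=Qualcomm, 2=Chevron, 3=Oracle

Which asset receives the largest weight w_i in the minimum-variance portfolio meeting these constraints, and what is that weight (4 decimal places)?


Oracle (0.5829)

u=Σ⁻¹μ = [0.0602  1.4653  1.1887  1.7724]
v=Σ⁻¹𝟙 = [14.2668  6.5710  23.7991  8.7336]
a=μᵀu=0.614718  b=𝟙ᵀu=4.486507  c=𝟙ᵀv=53.370438  D=ac−b²=12.679030
λ₁=(c·0.180−b)/D = (53.370438·0.180−4.486507)/12.679030 = 0.403830
λ₂=(a−b·0.180)/D = (0.614718−4.486507·0.180)/12.679030 = -0.015210
w* = 0.403830·u + -0.015210·v:
  w_0 = 0.403830·0.0602 + -0.015210·14.2668 = -0.1927  (Unilever)
  w_1 = 0.403830·1.4653 + -0.015210·6.5710 = 0.4918  (Qualcomm)
  w_2 = 0.403830·1.1887 + -0.015210·23.7991 = 0.1180  (Chevron)
  w_3 = 0.403830·1.7724 + -0.015210·8.7336 = 0.5829  (Oracle)
Σw_i=1.0000  μᵀw=0.1800
σ²=wᵀΣw=λ₁·μ_p+λ₂ = 0.403830·0.180 + -0.015210 = 0.057479 ≈ 0.0575


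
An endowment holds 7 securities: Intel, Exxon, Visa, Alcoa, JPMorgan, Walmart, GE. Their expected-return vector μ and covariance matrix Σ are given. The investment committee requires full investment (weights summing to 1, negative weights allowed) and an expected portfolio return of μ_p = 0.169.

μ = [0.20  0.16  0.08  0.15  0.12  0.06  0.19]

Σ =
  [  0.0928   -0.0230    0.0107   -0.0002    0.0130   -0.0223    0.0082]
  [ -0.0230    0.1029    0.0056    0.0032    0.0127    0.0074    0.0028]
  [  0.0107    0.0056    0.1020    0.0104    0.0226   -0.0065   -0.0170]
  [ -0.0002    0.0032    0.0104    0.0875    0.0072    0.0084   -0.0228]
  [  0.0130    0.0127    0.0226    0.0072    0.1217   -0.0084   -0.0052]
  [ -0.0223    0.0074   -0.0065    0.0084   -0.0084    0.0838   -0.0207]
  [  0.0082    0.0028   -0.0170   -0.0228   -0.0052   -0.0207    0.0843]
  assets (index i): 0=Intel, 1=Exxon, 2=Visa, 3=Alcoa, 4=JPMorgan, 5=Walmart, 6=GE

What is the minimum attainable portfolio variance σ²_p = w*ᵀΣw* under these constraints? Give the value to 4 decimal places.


0.0159

p=Σ⁻¹μ = [2.6172  1.7413  0.7295  2.1699  0.5307  1.9374  3.1839]
q=Σ⁻¹𝟙 = [14.1518  9.2483  10.0700  13.0258  5.3828  20.0838  20.9960]
a=μᵀp=1.970741  b=𝟙ᵀp=12.909764  c=𝟙ᵀq=92.958498  D=ac−b²=16.535098
λ₁=(c·0.169−b)/D = (92.958498·0.169−12.909764)/16.535098 = 0.169350
λ₂=(a−b·0.169)/D = (1.970741−12.909764·0.169)/16.535098 = -0.012761
w* = 0.169350·p + -0.012761·q:
  w_0 = 0.169350·2.6172 + -0.012761·14.1518 = 0.2626  (Intel)
  w_1 = 0.169350·1.7413 + -0.012761·9.2483 = 0.1769  (Exxon)
  w_2 = 0.169350·0.7295 + -0.012761·10.0700 = -0.0050  (Visa)
  w_3 = 0.169350·2.1699 + -0.012761·13.0258 = 0.2012  (Alcoa)
  w_4 = 0.169350·0.5307 + -0.012761·5.3828 = 0.0212  (JPMorgan)
  w_5 = 0.169350·1.9374 + -0.012761·20.0838 = 0.0718  (Walmart)
  w_6 = 0.169350·3.1839 + -0.012761·20.9960 = 0.2713  (GE)
Σw_i=1.0000  μᵀw=0.1690
σ²=wᵀΣw=λ₁·μ_p+λ₂ = 0.169350·0.169 + -0.012761 = 0.015859 ≈ 0.0159


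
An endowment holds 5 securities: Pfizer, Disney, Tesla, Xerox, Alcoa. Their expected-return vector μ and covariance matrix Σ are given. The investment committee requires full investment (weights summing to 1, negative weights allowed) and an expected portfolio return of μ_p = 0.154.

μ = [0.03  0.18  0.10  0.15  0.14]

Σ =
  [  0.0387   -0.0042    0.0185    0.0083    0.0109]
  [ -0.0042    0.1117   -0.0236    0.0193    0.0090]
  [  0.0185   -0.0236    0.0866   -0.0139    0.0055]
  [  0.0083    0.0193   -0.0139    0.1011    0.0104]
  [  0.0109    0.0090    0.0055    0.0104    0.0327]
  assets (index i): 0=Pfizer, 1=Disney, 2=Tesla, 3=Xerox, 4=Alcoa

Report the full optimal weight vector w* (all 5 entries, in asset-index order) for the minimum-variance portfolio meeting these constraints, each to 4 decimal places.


g=Σ⁻¹μ = [-1.1769  1.4454  1.7597  1.1754  3.6060]
h=Σ⁻¹𝟙 = [14.9395  9.1029  10.6414  6.4080  19.2680]
a=μᵀg=1.081975  b=𝟙ᵀg=6.809561  c=𝟙ᵀh=60.359770  D=ac−b²=18.937642
λ₁=(c·0.154−b)/D = (60.359770·0.154−6.809561)/18.937642 = 0.131265
λ₂=(a−b·0.154)/D = (1.081975−6.809561·0.154)/18.937642 = 0.001759
w* = 0.131265·g + 0.001759·h:
  w_0 = 0.131265·-1.1769 + 0.001759·14.9395 = -0.1282  (Pfizer)
  w_1 = 0.131265·1.4454 + 0.001759·9.1029 = 0.2057  (Disney)
  w_2 = 0.131265·1.7597 + 0.001759·10.6414 = 0.2497  (Tesla)
  w_3 = 0.131265·1.1754 + 0.001759·6.4080 = 0.1656  (Xerox)
  w_4 = 0.131265·3.6060 + 0.001759·19.2680 = 0.5072  (Alcoa)
Σw_i=1.0000  μᵀw=0.1540
σ²=wᵀΣw=λ₁·μ_p+λ₂ = 0.131265·0.154 + 0.001759 = 0.021973 ≈ 0.0220

-0.1282  0.2057  0.2497  0.1656  0.5072


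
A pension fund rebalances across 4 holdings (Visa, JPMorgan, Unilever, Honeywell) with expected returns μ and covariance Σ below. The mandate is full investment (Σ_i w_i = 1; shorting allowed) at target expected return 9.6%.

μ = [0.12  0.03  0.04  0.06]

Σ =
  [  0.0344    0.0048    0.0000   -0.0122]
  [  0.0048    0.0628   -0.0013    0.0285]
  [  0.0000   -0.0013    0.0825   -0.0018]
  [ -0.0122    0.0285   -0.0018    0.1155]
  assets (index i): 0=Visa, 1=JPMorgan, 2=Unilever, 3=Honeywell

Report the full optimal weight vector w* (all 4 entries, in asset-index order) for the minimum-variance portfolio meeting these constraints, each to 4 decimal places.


p=Σ⁻¹μ = [3.8805  -0.2633  0.5026  1.0022]
q=Σ⁻¹𝟙 = [31.2645  9.3198  12.4831  9.8553]
a=μᵀp=0.537998  b=𝟙ᵀp=5.121974  c=𝟙ᵀq=62.922661  D=ac−b²=7.617656
λ₁=(c·0.096−b)/D = (62.922661·0.096−5.121974)/7.617656 = 0.120588
λ₂=(a−b·0.096)/D = (0.537998−5.121974·0.096)/7.617656 = 0.006076
w* = 0.120588·p + 0.006076·q:
  w_0 = 0.120588·3.8805 + 0.006076·31.2645 = 0.6579  (Visa)
  w_1 = 0.120588·-0.2633 + 0.006076·9.3198 = 0.0249  (JPMorgan)
  w_2 = 0.120588·0.5026 + 0.006076·12.4831 = 0.1365  (Unilever)
  w_3 = 0.120588·1.0022 + 0.006076·9.8553 = 0.1807  (Honeywell)
Σw_i=1.0000  μᵀw=0.0960
σ²=wᵀΣw=λ₁·μ_p+λ₂ = 0.120588·0.096 + 0.006076 = 0.017653 ≈ 0.0177

0.6579  0.0249  0.1365  0.1807


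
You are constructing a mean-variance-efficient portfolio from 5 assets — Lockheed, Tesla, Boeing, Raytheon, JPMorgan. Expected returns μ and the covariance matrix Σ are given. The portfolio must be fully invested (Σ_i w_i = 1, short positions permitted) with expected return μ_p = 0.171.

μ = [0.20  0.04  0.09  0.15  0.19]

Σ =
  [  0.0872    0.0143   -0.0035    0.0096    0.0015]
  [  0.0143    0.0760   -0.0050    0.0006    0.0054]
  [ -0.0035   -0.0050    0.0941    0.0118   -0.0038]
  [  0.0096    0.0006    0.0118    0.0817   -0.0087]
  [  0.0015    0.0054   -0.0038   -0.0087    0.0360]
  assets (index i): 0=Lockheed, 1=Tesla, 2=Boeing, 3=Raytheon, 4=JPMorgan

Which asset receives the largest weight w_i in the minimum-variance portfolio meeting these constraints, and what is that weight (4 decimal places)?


JPMorgan (0.5143)

g=Σ⁻¹μ = [2.0414  -0.2231  0.9958  2.0750  5.8328]
h=Σ⁻¹𝟙 = [8.3325  10.0738  11.0860  12.7998  30.1830]
a=μᵀg=1.908455  b=𝟙ᵀg=10.721922  c=𝟙ᵀh=72.475013  D=ac−b²=23.355710
λ₁=(c·0.171−b)/D = (72.475013·0.171−10.721922)/23.355710 = 0.071559
λ₂=(a−b·0.171)/D = (1.908455−10.721922·0.171)/23.355710 = 0.003211
w* = 0.071559·g + 0.003211·h:
  w_0 = 0.071559·2.0414 + 0.003211·8.3325 = 0.1728  (Lockheed)
  w_1 = 0.071559·-0.2231 + 0.003211·10.0738 = 0.0164  (Tesla)
  w_2 = 0.071559·0.9958 + 0.003211·11.0860 = 0.1069  (Boeing)
  w_3 = 0.071559·2.0750 + 0.003211·12.7998 = 0.1896  (Raytheon)
  w_4 = 0.071559·5.8328 + 0.003211·30.1830 = 0.5143  (JPMorgan)
Σw_i=1.0000  μᵀw=0.1710
σ²=wᵀΣw=λ₁·μ_p+λ₂ = 0.071559·0.171 + 0.003211 = 0.015448 ≈ 0.0154


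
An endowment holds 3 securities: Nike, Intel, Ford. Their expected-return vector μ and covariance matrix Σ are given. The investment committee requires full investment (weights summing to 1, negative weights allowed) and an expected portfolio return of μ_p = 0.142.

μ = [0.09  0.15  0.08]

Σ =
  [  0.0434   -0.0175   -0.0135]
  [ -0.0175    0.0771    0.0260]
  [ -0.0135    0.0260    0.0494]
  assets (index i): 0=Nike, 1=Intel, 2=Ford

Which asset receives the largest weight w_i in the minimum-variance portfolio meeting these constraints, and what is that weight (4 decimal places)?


g=Σ⁻¹μ = [3.4085  2.2601  1.3614]
h=Σ⁻¹𝟙 = [35.5442  13.2957  22.9587]
a=μᵀg=0.754694  b=𝟙ᵀg=7.030021  c=𝟙ᵀh=71.798517  D=ac−b²=4.764681
λ₁=(c·0.142−b)/D = (71.798517·0.142−7.030021)/4.764681 = 0.664340
λ₂=(a−b·0.142)/D = (0.754694−7.030021·0.142)/4.764681 = -0.051120
w* = 0.664340·g + -0.051120·h:
  w_0 = 0.664340·3.4085 + -0.051120·35.5442 = 0.4474  (Nike)
  w_1 = 0.664340·2.2601 + -0.051120·13.2957 = 0.8218  (Intel)
  w_2 = 0.664340·1.3614 + -0.051120·22.9587 = -0.2692  (Ford)
Σw_i=1.0000  μᵀw=0.1420
σ²=wᵀΣw=λ₁·μ_p+λ₂ = 0.664340·0.142 + -0.051120 = 0.043217 ≈ 0.0432

Intel (0.8218)


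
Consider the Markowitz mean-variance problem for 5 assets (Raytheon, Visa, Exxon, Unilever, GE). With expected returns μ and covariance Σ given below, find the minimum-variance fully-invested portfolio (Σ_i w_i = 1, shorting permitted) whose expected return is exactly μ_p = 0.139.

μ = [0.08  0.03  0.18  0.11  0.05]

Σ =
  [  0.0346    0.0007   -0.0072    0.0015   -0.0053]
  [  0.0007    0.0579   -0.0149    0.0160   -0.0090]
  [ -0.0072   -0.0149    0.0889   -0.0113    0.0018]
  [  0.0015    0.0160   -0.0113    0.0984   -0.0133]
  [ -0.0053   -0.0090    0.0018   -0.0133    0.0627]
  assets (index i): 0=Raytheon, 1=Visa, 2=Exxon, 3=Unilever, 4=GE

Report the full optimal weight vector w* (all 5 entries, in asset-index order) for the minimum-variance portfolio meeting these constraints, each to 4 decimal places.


g=Σ⁻¹μ = [2.9850  0.9786  2.5799  1.4006  1.4133]
h=Σ⁻¹𝟙 = [35.5547  22.2679  18.8241  11.4095  24.0305]
a=μᵀg=0.957266  b=𝟙ᵀg=9.357322  c=𝟙ᵀh=112.086778  D=ac−b²=19.737421
λ₁=(c·0.139−b)/D = (112.086778·0.139−9.357322)/19.737421 = 0.315276
λ₂=(a−b·0.139)/D = (0.957266−9.357322·0.139)/19.737421 = -0.017398
w* = 0.315276·g + -0.017398·h:
  w_0 = 0.315276·2.9850 + -0.017398·35.5547 = 0.3225  (Raytheon)
  w_1 = 0.315276·0.9786 + -0.017398·22.2679 = -0.0789  (Visa)
  w_2 = 0.315276·2.5799 + -0.017398·18.8241 = 0.4859  (Exxon)
  w_3 = 0.315276·1.4006 + -0.017398·11.4095 = 0.2431  (Unilever)
  w_4 = 0.315276·1.4133 + -0.017398·24.0305 = 0.0275  (GE)
Σw_i=1.0000  μᵀw=0.1390
σ²=wᵀΣw=λ₁·μ_p+λ₂ = 0.315276·0.139 + -0.017398 = 0.026425 ≈ 0.0264

0.3225  -0.0789  0.4859  0.2431  0.0275


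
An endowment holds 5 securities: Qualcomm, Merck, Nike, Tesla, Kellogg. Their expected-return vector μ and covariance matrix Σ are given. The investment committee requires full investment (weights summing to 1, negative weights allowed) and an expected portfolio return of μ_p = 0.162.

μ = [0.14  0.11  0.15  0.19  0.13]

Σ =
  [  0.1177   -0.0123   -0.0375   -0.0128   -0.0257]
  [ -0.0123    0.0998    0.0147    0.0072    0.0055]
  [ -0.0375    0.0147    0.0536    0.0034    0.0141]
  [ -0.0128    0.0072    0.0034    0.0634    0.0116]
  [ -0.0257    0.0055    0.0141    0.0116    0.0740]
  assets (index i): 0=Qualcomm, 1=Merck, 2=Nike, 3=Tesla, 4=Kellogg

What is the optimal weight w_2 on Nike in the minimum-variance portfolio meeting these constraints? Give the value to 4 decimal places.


g=Σ⁻¹μ = [3.3103  0.5604  4.3571  3.0841  1.5511]
h=Σ⁻¹𝟙 = [22.7829  6.8079  28.2960  15.6909  13.0688]
a=μᵀg=1.966281  b=𝟙ᵀg=12.863071  c=𝟙ᵀh=86.646375  D=ac−b²=4.912511
λ₁=(c·0.162−b)/D = (86.646375·0.162−12.863071)/4.912511 = 0.238909
λ₂=(a−b·0.162)/D = (1.966281−12.863071·0.162)/4.912511 = -0.023926
w* = 0.238909·g + -0.023926·h:
  w_0 = 0.238909·3.3103 + -0.023926·22.7829 = 0.2458  (Qualcomm)
  w_1 = 0.238909·0.5604 + -0.023926·6.8079 = -0.0290  (Merck)
  w_2 = 0.238909·4.3571 + -0.023926·28.2960 = 0.3639  (Nike)
  w_3 = 0.238909·3.0841 + -0.023926·15.6909 = 0.3614  (Tesla)
  w_4 = 0.238909·1.5511 + -0.023926·13.0688 = 0.0579  (Kellogg)
Σw_i=1.0000  μᵀw=0.1620
σ²=wᵀΣw=λ₁·μ_p+λ₂ = 0.238909·0.162 + -0.023926 = 0.014777 ≈ 0.0148

0.3639
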